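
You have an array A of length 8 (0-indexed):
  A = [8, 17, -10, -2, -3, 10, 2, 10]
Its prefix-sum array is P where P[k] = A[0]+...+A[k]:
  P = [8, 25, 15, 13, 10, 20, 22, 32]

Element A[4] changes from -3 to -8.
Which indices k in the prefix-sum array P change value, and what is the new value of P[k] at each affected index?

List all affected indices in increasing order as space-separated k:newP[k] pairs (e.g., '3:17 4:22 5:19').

Answer: 4:5 5:15 6:17 7:27

Derivation:
P[k] = A[0] + ... + A[k]
P[k] includes A[4] iff k >= 4
Affected indices: 4, 5, ..., 7; delta = -5
  P[4]: 10 + -5 = 5
  P[5]: 20 + -5 = 15
  P[6]: 22 + -5 = 17
  P[7]: 32 + -5 = 27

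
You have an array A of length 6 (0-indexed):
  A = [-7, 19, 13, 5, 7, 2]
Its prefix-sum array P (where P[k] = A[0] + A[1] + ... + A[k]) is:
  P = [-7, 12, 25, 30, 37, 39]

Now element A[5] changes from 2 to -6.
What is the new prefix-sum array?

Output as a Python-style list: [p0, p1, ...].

Change: A[5] 2 -> -6, delta = -8
P[k] for k < 5: unchanged (A[5] not included)
P[k] for k >= 5: shift by delta = -8
  P[0] = -7 + 0 = -7
  P[1] = 12 + 0 = 12
  P[2] = 25 + 0 = 25
  P[3] = 30 + 0 = 30
  P[4] = 37 + 0 = 37
  P[5] = 39 + -8 = 31

Answer: [-7, 12, 25, 30, 37, 31]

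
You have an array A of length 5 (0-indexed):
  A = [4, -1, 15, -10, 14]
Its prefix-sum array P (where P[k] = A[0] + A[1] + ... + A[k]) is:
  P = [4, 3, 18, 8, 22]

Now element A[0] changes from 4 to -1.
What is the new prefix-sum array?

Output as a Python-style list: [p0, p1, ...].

Answer: [-1, -2, 13, 3, 17]

Derivation:
Change: A[0] 4 -> -1, delta = -5
P[k] for k < 0: unchanged (A[0] not included)
P[k] for k >= 0: shift by delta = -5
  P[0] = 4 + -5 = -1
  P[1] = 3 + -5 = -2
  P[2] = 18 + -5 = 13
  P[3] = 8 + -5 = 3
  P[4] = 22 + -5 = 17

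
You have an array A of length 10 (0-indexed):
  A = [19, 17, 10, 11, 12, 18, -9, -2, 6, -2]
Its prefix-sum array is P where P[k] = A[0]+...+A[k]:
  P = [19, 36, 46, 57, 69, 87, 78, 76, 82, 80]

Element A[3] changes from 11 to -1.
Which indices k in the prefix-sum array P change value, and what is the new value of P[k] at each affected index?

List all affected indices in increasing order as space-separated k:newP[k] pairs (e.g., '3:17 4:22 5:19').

Answer: 3:45 4:57 5:75 6:66 7:64 8:70 9:68

Derivation:
P[k] = A[0] + ... + A[k]
P[k] includes A[3] iff k >= 3
Affected indices: 3, 4, ..., 9; delta = -12
  P[3]: 57 + -12 = 45
  P[4]: 69 + -12 = 57
  P[5]: 87 + -12 = 75
  P[6]: 78 + -12 = 66
  P[7]: 76 + -12 = 64
  P[8]: 82 + -12 = 70
  P[9]: 80 + -12 = 68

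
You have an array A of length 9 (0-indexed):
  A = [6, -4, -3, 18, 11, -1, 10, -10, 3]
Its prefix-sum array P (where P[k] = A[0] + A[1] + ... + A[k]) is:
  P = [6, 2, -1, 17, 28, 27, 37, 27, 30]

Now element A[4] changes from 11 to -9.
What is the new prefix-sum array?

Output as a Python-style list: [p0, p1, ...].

Answer: [6, 2, -1, 17, 8, 7, 17, 7, 10]

Derivation:
Change: A[4] 11 -> -9, delta = -20
P[k] for k < 4: unchanged (A[4] not included)
P[k] for k >= 4: shift by delta = -20
  P[0] = 6 + 0 = 6
  P[1] = 2 + 0 = 2
  P[2] = -1 + 0 = -1
  P[3] = 17 + 0 = 17
  P[4] = 28 + -20 = 8
  P[5] = 27 + -20 = 7
  P[6] = 37 + -20 = 17
  P[7] = 27 + -20 = 7
  P[8] = 30 + -20 = 10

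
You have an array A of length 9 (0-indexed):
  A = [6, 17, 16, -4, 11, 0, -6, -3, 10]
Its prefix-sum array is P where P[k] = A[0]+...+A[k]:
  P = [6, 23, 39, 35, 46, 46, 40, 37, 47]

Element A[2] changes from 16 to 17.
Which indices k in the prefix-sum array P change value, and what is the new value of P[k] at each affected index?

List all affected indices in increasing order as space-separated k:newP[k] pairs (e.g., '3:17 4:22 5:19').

Answer: 2:40 3:36 4:47 5:47 6:41 7:38 8:48

Derivation:
P[k] = A[0] + ... + A[k]
P[k] includes A[2] iff k >= 2
Affected indices: 2, 3, ..., 8; delta = 1
  P[2]: 39 + 1 = 40
  P[3]: 35 + 1 = 36
  P[4]: 46 + 1 = 47
  P[5]: 46 + 1 = 47
  P[6]: 40 + 1 = 41
  P[7]: 37 + 1 = 38
  P[8]: 47 + 1 = 48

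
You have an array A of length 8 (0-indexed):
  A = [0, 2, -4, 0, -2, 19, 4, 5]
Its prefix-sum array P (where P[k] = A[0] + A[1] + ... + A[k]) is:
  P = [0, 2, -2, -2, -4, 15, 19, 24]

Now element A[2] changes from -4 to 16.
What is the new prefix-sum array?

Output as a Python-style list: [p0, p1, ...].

Answer: [0, 2, 18, 18, 16, 35, 39, 44]

Derivation:
Change: A[2] -4 -> 16, delta = 20
P[k] for k < 2: unchanged (A[2] not included)
P[k] for k >= 2: shift by delta = 20
  P[0] = 0 + 0 = 0
  P[1] = 2 + 0 = 2
  P[2] = -2 + 20 = 18
  P[3] = -2 + 20 = 18
  P[4] = -4 + 20 = 16
  P[5] = 15 + 20 = 35
  P[6] = 19 + 20 = 39
  P[7] = 24 + 20 = 44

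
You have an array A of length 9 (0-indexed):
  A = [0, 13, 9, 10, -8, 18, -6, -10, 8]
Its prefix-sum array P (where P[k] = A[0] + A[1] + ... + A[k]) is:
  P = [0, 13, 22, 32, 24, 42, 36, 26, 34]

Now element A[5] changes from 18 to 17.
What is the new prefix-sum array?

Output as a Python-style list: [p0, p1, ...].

Answer: [0, 13, 22, 32, 24, 41, 35, 25, 33]

Derivation:
Change: A[5] 18 -> 17, delta = -1
P[k] for k < 5: unchanged (A[5] not included)
P[k] for k >= 5: shift by delta = -1
  P[0] = 0 + 0 = 0
  P[1] = 13 + 0 = 13
  P[2] = 22 + 0 = 22
  P[3] = 32 + 0 = 32
  P[4] = 24 + 0 = 24
  P[5] = 42 + -1 = 41
  P[6] = 36 + -1 = 35
  P[7] = 26 + -1 = 25
  P[8] = 34 + -1 = 33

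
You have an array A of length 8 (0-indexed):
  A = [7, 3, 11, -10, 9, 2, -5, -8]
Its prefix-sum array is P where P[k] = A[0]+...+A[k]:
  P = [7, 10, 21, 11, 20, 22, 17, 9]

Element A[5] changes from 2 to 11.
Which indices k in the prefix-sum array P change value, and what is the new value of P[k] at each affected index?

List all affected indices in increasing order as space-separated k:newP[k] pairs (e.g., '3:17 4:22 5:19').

Answer: 5:31 6:26 7:18

Derivation:
P[k] = A[0] + ... + A[k]
P[k] includes A[5] iff k >= 5
Affected indices: 5, 6, ..., 7; delta = 9
  P[5]: 22 + 9 = 31
  P[6]: 17 + 9 = 26
  P[7]: 9 + 9 = 18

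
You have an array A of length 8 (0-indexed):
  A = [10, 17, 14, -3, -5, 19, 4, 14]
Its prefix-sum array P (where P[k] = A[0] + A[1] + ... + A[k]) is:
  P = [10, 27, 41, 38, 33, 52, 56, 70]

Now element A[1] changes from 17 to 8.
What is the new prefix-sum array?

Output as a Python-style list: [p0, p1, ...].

Change: A[1] 17 -> 8, delta = -9
P[k] for k < 1: unchanged (A[1] not included)
P[k] for k >= 1: shift by delta = -9
  P[0] = 10 + 0 = 10
  P[1] = 27 + -9 = 18
  P[2] = 41 + -9 = 32
  P[3] = 38 + -9 = 29
  P[4] = 33 + -9 = 24
  P[5] = 52 + -9 = 43
  P[6] = 56 + -9 = 47
  P[7] = 70 + -9 = 61

Answer: [10, 18, 32, 29, 24, 43, 47, 61]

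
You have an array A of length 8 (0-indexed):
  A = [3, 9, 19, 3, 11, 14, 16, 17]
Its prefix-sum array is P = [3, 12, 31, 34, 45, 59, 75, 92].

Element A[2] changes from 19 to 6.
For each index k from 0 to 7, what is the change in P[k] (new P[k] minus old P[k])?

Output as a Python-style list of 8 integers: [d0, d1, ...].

Answer: [0, 0, -13, -13, -13, -13, -13, -13]

Derivation:
Element change: A[2] 19 -> 6, delta = -13
For k < 2: P[k] unchanged, delta_P[k] = 0
For k >= 2: P[k] shifts by exactly -13
Delta array: [0, 0, -13, -13, -13, -13, -13, -13]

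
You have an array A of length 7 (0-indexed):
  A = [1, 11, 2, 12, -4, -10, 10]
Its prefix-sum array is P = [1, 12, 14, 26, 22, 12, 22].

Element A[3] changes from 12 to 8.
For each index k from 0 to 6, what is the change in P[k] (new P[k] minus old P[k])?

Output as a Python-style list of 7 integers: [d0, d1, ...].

Element change: A[3] 12 -> 8, delta = -4
For k < 3: P[k] unchanged, delta_P[k] = 0
For k >= 3: P[k] shifts by exactly -4
Delta array: [0, 0, 0, -4, -4, -4, -4]

Answer: [0, 0, 0, -4, -4, -4, -4]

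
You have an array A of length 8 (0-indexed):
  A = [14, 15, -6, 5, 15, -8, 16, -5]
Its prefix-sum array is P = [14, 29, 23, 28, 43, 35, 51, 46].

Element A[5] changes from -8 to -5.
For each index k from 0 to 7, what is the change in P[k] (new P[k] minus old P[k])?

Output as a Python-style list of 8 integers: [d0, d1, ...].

Element change: A[5] -8 -> -5, delta = 3
For k < 5: P[k] unchanged, delta_P[k] = 0
For k >= 5: P[k] shifts by exactly 3
Delta array: [0, 0, 0, 0, 0, 3, 3, 3]

Answer: [0, 0, 0, 0, 0, 3, 3, 3]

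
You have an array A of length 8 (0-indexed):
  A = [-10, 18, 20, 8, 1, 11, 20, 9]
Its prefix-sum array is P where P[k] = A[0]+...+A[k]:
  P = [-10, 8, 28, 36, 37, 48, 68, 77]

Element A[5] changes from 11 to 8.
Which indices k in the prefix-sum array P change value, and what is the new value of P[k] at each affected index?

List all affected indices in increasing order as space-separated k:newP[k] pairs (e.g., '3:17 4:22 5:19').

Answer: 5:45 6:65 7:74

Derivation:
P[k] = A[0] + ... + A[k]
P[k] includes A[5] iff k >= 5
Affected indices: 5, 6, ..., 7; delta = -3
  P[5]: 48 + -3 = 45
  P[6]: 68 + -3 = 65
  P[7]: 77 + -3 = 74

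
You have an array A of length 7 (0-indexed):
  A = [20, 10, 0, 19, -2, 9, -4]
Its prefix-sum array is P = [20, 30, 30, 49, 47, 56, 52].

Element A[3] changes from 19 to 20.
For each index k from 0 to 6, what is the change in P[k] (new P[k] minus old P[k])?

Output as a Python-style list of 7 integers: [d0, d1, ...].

Element change: A[3] 19 -> 20, delta = 1
For k < 3: P[k] unchanged, delta_P[k] = 0
For k >= 3: P[k] shifts by exactly 1
Delta array: [0, 0, 0, 1, 1, 1, 1]

Answer: [0, 0, 0, 1, 1, 1, 1]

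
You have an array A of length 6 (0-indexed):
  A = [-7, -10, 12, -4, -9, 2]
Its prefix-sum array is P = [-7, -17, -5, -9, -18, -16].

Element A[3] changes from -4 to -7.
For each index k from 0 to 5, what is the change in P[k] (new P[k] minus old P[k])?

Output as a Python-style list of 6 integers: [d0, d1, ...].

Answer: [0, 0, 0, -3, -3, -3]

Derivation:
Element change: A[3] -4 -> -7, delta = -3
For k < 3: P[k] unchanged, delta_P[k] = 0
For k >= 3: P[k] shifts by exactly -3
Delta array: [0, 0, 0, -3, -3, -3]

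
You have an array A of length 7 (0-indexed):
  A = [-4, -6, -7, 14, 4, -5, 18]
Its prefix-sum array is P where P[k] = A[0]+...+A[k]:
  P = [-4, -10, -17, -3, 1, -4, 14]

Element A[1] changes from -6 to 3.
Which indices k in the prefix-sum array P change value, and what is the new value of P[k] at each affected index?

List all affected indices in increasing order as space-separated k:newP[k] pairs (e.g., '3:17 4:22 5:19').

Answer: 1:-1 2:-8 3:6 4:10 5:5 6:23

Derivation:
P[k] = A[0] + ... + A[k]
P[k] includes A[1] iff k >= 1
Affected indices: 1, 2, ..., 6; delta = 9
  P[1]: -10 + 9 = -1
  P[2]: -17 + 9 = -8
  P[3]: -3 + 9 = 6
  P[4]: 1 + 9 = 10
  P[5]: -4 + 9 = 5
  P[6]: 14 + 9 = 23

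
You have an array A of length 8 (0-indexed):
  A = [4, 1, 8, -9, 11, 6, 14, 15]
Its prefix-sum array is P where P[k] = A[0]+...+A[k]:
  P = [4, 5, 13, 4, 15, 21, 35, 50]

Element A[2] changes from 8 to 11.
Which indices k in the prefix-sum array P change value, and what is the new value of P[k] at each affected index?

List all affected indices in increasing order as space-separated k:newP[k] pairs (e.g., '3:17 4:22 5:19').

P[k] = A[0] + ... + A[k]
P[k] includes A[2] iff k >= 2
Affected indices: 2, 3, ..., 7; delta = 3
  P[2]: 13 + 3 = 16
  P[3]: 4 + 3 = 7
  P[4]: 15 + 3 = 18
  P[5]: 21 + 3 = 24
  P[6]: 35 + 3 = 38
  P[7]: 50 + 3 = 53

Answer: 2:16 3:7 4:18 5:24 6:38 7:53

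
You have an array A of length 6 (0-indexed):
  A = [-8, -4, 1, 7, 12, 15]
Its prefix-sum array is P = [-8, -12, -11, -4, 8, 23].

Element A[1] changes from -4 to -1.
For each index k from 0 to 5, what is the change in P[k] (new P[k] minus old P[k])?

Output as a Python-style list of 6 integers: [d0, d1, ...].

Answer: [0, 3, 3, 3, 3, 3]

Derivation:
Element change: A[1] -4 -> -1, delta = 3
For k < 1: P[k] unchanged, delta_P[k] = 0
For k >= 1: P[k] shifts by exactly 3
Delta array: [0, 3, 3, 3, 3, 3]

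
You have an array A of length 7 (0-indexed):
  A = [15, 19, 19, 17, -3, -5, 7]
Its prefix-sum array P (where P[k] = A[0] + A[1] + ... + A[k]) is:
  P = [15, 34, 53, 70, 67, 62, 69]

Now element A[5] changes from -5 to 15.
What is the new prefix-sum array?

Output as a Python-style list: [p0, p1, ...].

Change: A[5] -5 -> 15, delta = 20
P[k] for k < 5: unchanged (A[5] not included)
P[k] for k >= 5: shift by delta = 20
  P[0] = 15 + 0 = 15
  P[1] = 34 + 0 = 34
  P[2] = 53 + 0 = 53
  P[3] = 70 + 0 = 70
  P[4] = 67 + 0 = 67
  P[5] = 62 + 20 = 82
  P[6] = 69 + 20 = 89

Answer: [15, 34, 53, 70, 67, 82, 89]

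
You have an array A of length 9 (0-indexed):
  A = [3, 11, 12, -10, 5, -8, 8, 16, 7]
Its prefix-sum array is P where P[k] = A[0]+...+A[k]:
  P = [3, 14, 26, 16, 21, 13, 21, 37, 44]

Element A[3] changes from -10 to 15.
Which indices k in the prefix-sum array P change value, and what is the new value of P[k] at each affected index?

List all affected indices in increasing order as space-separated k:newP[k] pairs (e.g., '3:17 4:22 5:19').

P[k] = A[0] + ... + A[k]
P[k] includes A[3] iff k >= 3
Affected indices: 3, 4, ..., 8; delta = 25
  P[3]: 16 + 25 = 41
  P[4]: 21 + 25 = 46
  P[5]: 13 + 25 = 38
  P[6]: 21 + 25 = 46
  P[7]: 37 + 25 = 62
  P[8]: 44 + 25 = 69

Answer: 3:41 4:46 5:38 6:46 7:62 8:69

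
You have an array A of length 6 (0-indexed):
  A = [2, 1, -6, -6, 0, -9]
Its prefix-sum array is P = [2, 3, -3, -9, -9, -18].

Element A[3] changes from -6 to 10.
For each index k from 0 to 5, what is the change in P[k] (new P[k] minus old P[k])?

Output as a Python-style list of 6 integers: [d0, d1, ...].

Element change: A[3] -6 -> 10, delta = 16
For k < 3: P[k] unchanged, delta_P[k] = 0
For k >= 3: P[k] shifts by exactly 16
Delta array: [0, 0, 0, 16, 16, 16]

Answer: [0, 0, 0, 16, 16, 16]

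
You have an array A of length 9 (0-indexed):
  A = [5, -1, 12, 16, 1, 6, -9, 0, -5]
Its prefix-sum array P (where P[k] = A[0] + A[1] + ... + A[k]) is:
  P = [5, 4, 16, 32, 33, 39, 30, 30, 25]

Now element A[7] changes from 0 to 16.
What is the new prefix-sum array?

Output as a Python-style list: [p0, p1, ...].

Answer: [5, 4, 16, 32, 33, 39, 30, 46, 41]

Derivation:
Change: A[7] 0 -> 16, delta = 16
P[k] for k < 7: unchanged (A[7] not included)
P[k] for k >= 7: shift by delta = 16
  P[0] = 5 + 0 = 5
  P[1] = 4 + 0 = 4
  P[2] = 16 + 0 = 16
  P[3] = 32 + 0 = 32
  P[4] = 33 + 0 = 33
  P[5] = 39 + 0 = 39
  P[6] = 30 + 0 = 30
  P[7] = 30 + 16 = 46
  P[8] = 25 + 16 = 41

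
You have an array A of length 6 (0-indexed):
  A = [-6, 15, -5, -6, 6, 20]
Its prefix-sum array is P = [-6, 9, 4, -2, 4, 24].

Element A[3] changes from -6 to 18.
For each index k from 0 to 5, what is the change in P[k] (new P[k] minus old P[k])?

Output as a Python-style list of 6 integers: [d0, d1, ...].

Element change: A[3] -6 -> 18, delta = 24
For k < 3: P[k] unchanged, delta_P[k] = 0
For k >= 3: P[k] shifts by exactly 24
Delta array: [0, 0, 0, 24, 24, 24]

Answer: [0, 0, 0, 24, 24, 24]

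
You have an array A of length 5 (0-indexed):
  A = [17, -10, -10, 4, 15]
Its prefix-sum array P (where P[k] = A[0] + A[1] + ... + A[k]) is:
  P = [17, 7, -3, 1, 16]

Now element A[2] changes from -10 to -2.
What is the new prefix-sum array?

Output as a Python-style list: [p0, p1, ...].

Answer: [17, 7, 5, 9, 24]

Derivation:
Change: A[2] -10 -> -2, delta = 8
P[k] for k < 2: unchanged (A[2] not included)
P[k] for k >= 2: shift by delta = 8
  P[0] = 17 + 0 = 17
  P[1] = 7 + 0 = 7
  P[2] = -3 + 8 = 5
  P[3] = 1 + 8 = 9
  P[4] = 16 + 8 = 24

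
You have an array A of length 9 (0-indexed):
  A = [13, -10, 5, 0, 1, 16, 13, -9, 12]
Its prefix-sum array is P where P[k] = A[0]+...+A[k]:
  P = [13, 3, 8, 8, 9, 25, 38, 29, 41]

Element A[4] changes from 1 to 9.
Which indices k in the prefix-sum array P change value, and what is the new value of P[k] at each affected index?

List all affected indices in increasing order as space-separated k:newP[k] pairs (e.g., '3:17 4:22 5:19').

Answer: 4:17 5:33 6:46 7:37 8:49

Derivation:
P[k] = A[0] + ... + A[k]
P[k] includes A[4] iff k >= 4
Affected indices: 4, 5, ..., 8; delta = 8
  P[4]: 9 + 8 = 17
  P[5]: 25 + 8 = 33
  P[6]: 38 + 8 = 46
  P[7]: 29 + 8 = 37
  P[8]: 41 + 8 = 49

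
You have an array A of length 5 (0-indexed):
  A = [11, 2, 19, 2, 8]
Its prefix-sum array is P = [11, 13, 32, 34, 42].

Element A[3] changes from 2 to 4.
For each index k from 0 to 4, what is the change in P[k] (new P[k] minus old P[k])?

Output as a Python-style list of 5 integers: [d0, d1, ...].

Answer: [0, 0, 0, 2, 2]

Derivation:
Element change: A[3] 2 -> 4, delta = 2
For k < 3: P[k] unchanged, delta_P[k] = 0
For k >= 3: P[k] shifts by exactly 2
Delta array: [0, 0, 0, 2, 2]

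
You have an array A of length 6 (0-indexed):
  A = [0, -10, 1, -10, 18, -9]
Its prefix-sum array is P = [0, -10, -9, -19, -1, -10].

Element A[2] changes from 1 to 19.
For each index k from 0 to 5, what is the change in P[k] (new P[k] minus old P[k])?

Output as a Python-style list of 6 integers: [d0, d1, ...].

Answer: [0, 0, 18, 18, 18, 18]

Derivation:
Element change: A[2] 1 -> 19, delta = 18
For k < 2: P[k] unchanged, delta_P[k] = 0
For k >= 2: P[k] shifts by exactly 18
Delta array: [0, 0, 18, 18, 18, 18]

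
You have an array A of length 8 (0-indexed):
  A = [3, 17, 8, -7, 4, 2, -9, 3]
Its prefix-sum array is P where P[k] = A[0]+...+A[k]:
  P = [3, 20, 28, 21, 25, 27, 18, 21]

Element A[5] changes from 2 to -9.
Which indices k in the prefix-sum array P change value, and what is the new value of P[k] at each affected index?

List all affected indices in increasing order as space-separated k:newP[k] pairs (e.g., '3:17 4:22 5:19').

P[k] = A[0] + ... + A[k]
P[k] includes A[5] iff k >= 5
Affected indices: 5, 6, ..., 7; delta = -11
  P[5]: 27 + -11 = 16
  P[6]: 18 + -11 = 7
  P[7]: 21 + -11 = 10

Answer: 5:16 6:7 7:10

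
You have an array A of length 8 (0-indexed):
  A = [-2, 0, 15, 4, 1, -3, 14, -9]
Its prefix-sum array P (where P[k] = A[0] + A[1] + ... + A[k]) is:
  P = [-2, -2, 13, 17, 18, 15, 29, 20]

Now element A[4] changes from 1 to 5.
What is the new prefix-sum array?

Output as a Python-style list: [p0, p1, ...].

Change: A[4] 1 -> 5, delta = 4
P[k] for k < 4: unchanged (A[4] not included)
P[k] for k >= 4: shift by delta = 4
  P[0] = -2 + 0 = -2
  P[1] = -2 + 0 = -2
  P[2] = 13 + 0 = 13
  P[3] = 17 + 0 = 17
  P[4] = 18 + 4 = 22
  P[5] = 15 + 4 = 19
  P[6] = 29 + 4 = 33
  P[7] = 20 + 4 = 24

Answer: [-2, -2, 13, 17, 22, 19, 33, 24]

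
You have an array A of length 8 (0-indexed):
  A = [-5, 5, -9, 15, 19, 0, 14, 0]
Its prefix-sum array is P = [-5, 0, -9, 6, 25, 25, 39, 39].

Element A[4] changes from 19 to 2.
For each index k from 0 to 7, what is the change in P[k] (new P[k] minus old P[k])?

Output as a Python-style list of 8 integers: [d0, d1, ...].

Answer: [0, 0, 0, 0, -17, -17, -17, -17]

Derivation:
Element change: A[4] 19 -> 2, delta = -17
For k < 4: P[k] unchanged, delta_P[k] = 0
For k >= 4: P[k] shifts by exactly -17
Delta array: [0, 0, 0, 0, -17, -17, -17, -17]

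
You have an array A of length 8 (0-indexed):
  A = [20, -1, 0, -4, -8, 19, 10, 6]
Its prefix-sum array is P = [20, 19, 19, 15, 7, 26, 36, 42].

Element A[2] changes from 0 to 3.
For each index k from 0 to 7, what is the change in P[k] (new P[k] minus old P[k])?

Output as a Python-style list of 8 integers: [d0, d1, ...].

Answer: [0, 0, 3, 3, 3, 3, 3, 3]

Derivation:
Element change: A[2] 0 -> 3, delta = 3
For k < 2: P[k] unchanged, delta_P[k] = 0
For k >= 2: P[k] shifts by exactly 3
Delta array: [0, 0, 3, 3, 3, 3, 3, 3]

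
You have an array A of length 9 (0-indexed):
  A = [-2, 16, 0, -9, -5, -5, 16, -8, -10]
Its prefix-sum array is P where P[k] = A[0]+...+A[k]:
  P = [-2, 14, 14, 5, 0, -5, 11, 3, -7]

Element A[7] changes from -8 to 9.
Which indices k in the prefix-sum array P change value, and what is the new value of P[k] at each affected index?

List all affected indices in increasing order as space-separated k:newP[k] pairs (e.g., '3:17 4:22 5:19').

Answer: 7:20 8:10

Derivation:
P[k] = A[0] + ... + A[k]
P[k] includes A[7] iff k >= 7
Affected indices: 7, 8, ..., 8; delta = 17
  P[7]: 3 + 17 = 20
  P[8]: -7 + 17 = 10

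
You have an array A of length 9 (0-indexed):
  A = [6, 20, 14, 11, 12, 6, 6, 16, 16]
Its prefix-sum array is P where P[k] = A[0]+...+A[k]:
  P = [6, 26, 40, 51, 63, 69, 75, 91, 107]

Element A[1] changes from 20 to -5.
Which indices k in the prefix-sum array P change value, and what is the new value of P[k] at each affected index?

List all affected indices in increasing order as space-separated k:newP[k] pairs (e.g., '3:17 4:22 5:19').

Answer: 1:1 2:15 3:26 4:38 5:44 6:50 7:66 8:82

Derivation:
P[k] = A[0] + ... + A[k]
P[k] includes A[1] iff k >= 1
Affected indices: 1, 2, ..., 8; delta = -25
  P[1]: 26 + -25 = 1
  P[2]: 40 + -25 = 15
  P[3]: 51 + -25 = 26
  P[4]: 63 + -25 = 38
  P[5]: 69 + -25 = 44
  P[6]: 75 + -25 = 50
  P[7]: 91 + -25 = 66
  P[8]: 107 + -25 = 82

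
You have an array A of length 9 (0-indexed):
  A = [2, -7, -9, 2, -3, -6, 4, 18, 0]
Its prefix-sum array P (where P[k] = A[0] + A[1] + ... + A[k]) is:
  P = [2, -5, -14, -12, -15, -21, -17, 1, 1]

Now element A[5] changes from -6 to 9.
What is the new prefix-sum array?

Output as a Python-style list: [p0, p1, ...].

Answer: [2, -5, -14, -12, -15, -6, -2, 16, 16]

Derivation:
Change: A[5] -6 -> 9, delta = 15
P[k] for k < 5: unchanged (A[5] not included)
P[k] for k >= 5: shift by delta = 15
  P[0] = 2 + 0 = 2
  P[1] = -5 + 0 = -5
  P[2] = -14 + 0 = -14
  P[3] = -12 + 0 = -12
  P[4] = -15 + 0 = -15
  P[5] = -21 + 15 = -6
  P[6] = -17 + 15 = -2
  P[7] = 1 + 15 = 16
  P[8] = 1 + 15 = 16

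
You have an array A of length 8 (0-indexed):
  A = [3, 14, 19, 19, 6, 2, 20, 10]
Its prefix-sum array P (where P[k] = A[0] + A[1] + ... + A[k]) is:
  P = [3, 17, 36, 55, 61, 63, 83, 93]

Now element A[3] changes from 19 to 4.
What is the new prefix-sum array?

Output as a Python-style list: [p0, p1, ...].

Answer: [3, 17, 36, 40, 46, 48, 68, 78]

Derivation:
Change: A[3] 19 -> 4, delta = -15
P[k] for k < 3: unchanged (A[3] not included)
P[k] for k >= 3: shift by delta = -15
  P[0] = 3 + 0 = 3
  P[1] = 17 + 0 = 17
  P[2] = 36 + 0 = 36
  P[3] = 55 + -15 = 40
  P[4] = 61 + -15 = 46
  P[5] = 63 + -15 = 48
  P[6] = 83 + -15 = 68
  P[7] = 93 + -15 = 78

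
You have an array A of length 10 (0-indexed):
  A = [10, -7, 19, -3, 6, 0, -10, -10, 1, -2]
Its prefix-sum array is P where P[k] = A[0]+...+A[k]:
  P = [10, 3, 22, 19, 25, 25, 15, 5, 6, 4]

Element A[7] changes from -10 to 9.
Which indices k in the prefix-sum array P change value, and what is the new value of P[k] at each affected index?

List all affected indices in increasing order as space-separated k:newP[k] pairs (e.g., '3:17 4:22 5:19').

P[k] = A[0] + ... + A[k]
P[k] includes A[7] iff k >= 7
Affected indices: 7, 8, ..., 9; delta = 19
  P[7]: 5 + 19 = 24
  P[8]: 6 + 19 = 25
  P[9]: 4 + 19 = 23

Answer: 7:24 8:25 9:23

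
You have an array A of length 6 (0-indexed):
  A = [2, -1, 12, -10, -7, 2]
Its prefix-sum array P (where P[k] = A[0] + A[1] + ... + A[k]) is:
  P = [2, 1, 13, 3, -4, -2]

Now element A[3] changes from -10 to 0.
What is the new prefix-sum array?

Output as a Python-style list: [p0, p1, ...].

Answer: [2, 1, 13, 13, 6, 8]

Derivation:
Change: A[3] -10 -> 0, delta = 10
P[k] for k < 3: unchanged (A[3] not included)
P[k] for k >= 3: shift by delta = 10
  P[0] = 2 + 0 = 2
  P[1] = 1 + 0 = 1
  P[2] = 13 + 0 = 13
  P[3] = 3 + 10 = 13
  P[4] = -4 + 10 = 6
  P[5] = -2 + 10 = 8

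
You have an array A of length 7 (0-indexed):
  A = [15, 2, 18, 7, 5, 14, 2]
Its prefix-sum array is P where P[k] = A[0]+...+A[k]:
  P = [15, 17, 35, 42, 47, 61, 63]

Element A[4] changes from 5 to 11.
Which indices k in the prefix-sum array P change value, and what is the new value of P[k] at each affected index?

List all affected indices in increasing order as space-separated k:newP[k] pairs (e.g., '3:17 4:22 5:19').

P[k] = A[0] + ... + A[k]
P[k] includes A[4] iff k >= 4
Affected indices: 4, 5, ..., 6; delta = 6
  P[4]: 47 + 6 = 53
  P[5]: 61 + 6 = 67
  P[6]: 63 + 6 = 69

Answer: 4:53 5:67 6:69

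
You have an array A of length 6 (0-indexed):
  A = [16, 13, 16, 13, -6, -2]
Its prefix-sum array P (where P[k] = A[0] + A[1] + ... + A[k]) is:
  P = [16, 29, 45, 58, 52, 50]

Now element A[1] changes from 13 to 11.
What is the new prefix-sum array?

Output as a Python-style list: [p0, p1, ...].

Change: A[1] 13 -> 11, delta = -2
P[k] for k < 1: unchanged (A[1] not included)
P[k] for k >= 1: shift by delta = -2
  P[0] = 16 + 0 = 16
  P[1] = 29 + -2 = 27
  P[2] = 45 + -2 = 43
  P[3] = 58 + -2 = 56
  P[4] = 52 + -2 = 50
  P[5] = 50 + -2 = 48

Answer: [16, 27, 43, 56, 50, 48]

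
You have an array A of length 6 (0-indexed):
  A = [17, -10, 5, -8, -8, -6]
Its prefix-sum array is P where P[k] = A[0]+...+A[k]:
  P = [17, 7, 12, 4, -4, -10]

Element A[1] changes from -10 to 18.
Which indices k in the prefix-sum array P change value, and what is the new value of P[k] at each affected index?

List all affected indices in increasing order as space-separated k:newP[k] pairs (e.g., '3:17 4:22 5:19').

Answer: 1:35 2:40 3:32 4:24 5:18

Derivation:
P[k] = A[0] + ... + A[k]
P[k] includes A[1] iff k >= 1
Affected indices: 1, 2, ..., 5; delta = 28
  P[1]: 7 + 28 = 35
  P[2]: 12 + 28 = 40
  P[3]: 4 + 28 = 32
  P[4]: -4 + 28 = 24
  P[5]: -10 + 28 = 18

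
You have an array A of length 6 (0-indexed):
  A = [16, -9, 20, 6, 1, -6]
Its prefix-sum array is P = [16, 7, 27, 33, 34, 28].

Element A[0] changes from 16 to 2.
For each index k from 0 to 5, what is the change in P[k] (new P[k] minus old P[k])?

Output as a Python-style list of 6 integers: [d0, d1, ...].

Element change: A[0] 16 -> 2, delta = -14
For k < 0: P[k] unchanged, delta_P[k] = 0
For k >= 0: P[k] shifts by exactly -14
Delta array: [-14, -14, -14, -14, -14, -14]

Answer: [-14, -14, -14, -14, -14, -14]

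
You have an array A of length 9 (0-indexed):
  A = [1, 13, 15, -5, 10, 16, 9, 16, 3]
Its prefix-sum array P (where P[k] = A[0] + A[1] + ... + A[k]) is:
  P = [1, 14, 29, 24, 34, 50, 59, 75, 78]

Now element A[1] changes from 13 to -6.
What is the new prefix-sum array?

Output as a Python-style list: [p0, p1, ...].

Answer: [1, -5, 10, 5, 15, 31, 40, 56, 59]

Derivation:
Change: A[1] 13 -> -6, delta = -19
P[k] for k < 1: unchanged (A[1] not included)
P[k] for k >= 1: shift by delta = -19
  P[0] = 1 + 0 = 1
  P[1] = 14 + -19 = -5
  P[2] = 29 + -19 = 10
  P[3] = 24 + -19 = 5
  P[4] = 34 + -19 = 15
  P[5] = 50 + -19 = 31
  P[6] = 59 + -19 = 40
  P[7] = 75 + -19 = 56
  P[8] = 78 + -19 = 59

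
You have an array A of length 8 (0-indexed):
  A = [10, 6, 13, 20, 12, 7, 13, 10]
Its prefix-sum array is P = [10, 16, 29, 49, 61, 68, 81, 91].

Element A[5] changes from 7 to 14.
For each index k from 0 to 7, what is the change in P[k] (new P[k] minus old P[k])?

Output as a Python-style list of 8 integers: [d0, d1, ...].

Element change: A[5] 7 -> 14, delta = 7
For k < 5: P[k] unchanged, delta_P[k] = 0
For k >= 5: P[k] shifts by exactly 7
Delta array: [0, 0, 0, 0, 0, 7, 7, 7]

Answer: [0, 0, 0, 0, 0, 7, 7, 7]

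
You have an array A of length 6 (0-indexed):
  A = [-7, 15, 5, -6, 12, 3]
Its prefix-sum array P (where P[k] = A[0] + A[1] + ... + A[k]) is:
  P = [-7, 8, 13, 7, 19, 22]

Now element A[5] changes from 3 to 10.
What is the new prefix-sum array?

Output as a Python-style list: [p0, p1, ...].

Change: A[5] 3 -> 10, delta = 7
P[k] for k < 5: unchanged (A[5] not included)
P[k] for k >= 5: shift by delta = 7
  P[0] = -7 + 0 = -7
  P[1] = 8 + 0 = 8
  P[2] = 13 + 0 = 13
  P[3] = 7 + 0 = 7
  P[4] = 19 + 0 = 19
  P[5] = 22 + 7 = 29

Answer: [-7, 8, 13, 7, 19, 29]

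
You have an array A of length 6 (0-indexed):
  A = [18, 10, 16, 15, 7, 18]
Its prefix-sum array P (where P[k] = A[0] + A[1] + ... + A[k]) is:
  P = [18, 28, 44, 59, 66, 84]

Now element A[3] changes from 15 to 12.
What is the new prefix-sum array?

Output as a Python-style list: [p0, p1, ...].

Answer: [18, 28, 44, 56, 63, 81]

Derivation:
Change: A[3] 15 -> 12, delta = -3
P[k] for k < 3: unchanged (A[3] not included)
P[k] for k >= 3: shift by delta = -3
  P[0] = 18 + 0 = 18
  P[1] = 28 + 0 = 28
  P[2] = 44 + 0 = 44
  P[3] = 59 + -3 = 56
  P[4] = 66 + -3 = 63
  P[5] = 84 + -3 = 81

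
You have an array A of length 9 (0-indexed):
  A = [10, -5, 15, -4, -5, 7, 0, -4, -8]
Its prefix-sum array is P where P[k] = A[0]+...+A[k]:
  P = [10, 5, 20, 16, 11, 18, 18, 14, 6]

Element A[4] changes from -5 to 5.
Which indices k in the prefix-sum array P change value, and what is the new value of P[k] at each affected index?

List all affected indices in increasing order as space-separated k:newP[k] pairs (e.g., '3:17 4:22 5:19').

P[k] = A[0] + ... + A[k]
P[k] includes A[4] iff k >= 4
Affected indices: 4, 5, ..., 8; delta = 10
  P[4]: 11 + 10 = 21
  P[5]: 18 + 10 = 28
  P[6]: 18 + 10 = 28
  P[7]: 14 + 10 = 24
  P[8]: 6 + 10 = 16

Answer: 4:21 5:28 6:28 7:24 8:16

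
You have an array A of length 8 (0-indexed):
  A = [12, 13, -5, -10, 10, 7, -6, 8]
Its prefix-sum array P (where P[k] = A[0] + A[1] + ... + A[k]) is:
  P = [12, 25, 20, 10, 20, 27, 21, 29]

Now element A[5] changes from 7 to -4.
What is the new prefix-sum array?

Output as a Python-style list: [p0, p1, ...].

Answer: [12, 25, 20, 10, 20, 16, 10, 18]

Derivation:
Change: A[5] 7 -> -4, delta = -11
P[k] for k < 5: unchanged (A[5] not included)
P[k] for k >= 5: shift by delta = -11
  P[0] = 12 + 0 = 12
  P[1] = 25 + 0 = 25
  P[2] = 20 + 0 = 20
  P[3] = 10 + 0 = 10
  P[4] = 20 + 0 = 20
  P[5] = 27 + -11 = 16
  P[6] = 21 + -11 = 10
  P[7] = 29 + -11 = 18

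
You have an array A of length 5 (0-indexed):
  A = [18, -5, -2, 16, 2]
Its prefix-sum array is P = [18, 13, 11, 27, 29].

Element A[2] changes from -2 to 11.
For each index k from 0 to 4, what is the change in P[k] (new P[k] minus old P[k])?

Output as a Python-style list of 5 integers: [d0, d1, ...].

Answer: [0, 0, 13, 13, 13]

Derivation:
Element change: A[2] -2 -> 11, delta = 13
For k < 2: P[k] unchanged, delta_P[k] = 0
For k >= 2: P[k] shifts by exactly 13
Delta array: [0, 0, 13, 13, 13]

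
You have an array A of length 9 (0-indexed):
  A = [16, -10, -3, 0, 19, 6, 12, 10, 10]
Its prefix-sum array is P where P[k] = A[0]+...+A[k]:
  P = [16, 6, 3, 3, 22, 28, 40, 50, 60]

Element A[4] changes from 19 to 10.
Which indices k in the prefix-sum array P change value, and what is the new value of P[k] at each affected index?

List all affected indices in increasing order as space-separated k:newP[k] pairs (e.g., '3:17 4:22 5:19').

P[k] = A[0] + ... + A[k]
P[k] includes A[4] iff k >= 4
Affected indices: 4, 5, ..., 8; delta = -9
  P[4]: 22 + -9 = 13
  P[5]: 28 + -9 = 19
  P[6]: 40 + -9 = 31
  P[7]: 50 + -9 = 41
  P[8]: 60 + -9 = 51

Answer: 4:13 5:19 6:31 7:41 8:51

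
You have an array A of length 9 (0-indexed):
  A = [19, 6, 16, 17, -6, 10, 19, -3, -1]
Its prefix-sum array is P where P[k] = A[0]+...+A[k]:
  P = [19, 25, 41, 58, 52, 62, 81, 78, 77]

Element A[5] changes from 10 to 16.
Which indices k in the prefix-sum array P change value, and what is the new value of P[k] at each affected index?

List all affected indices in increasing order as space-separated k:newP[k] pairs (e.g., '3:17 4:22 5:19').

Answer: 5:68 6:87 7:84 8:83

Derivation:
P[k] = A[0] + ... + A[k]
P[k] includes A[5] iff k >= 5
Affected indices: 5, 6, ..., 8; delta = 6
  P[5]: 62 + 6 = 68
  P[6]: 81 + 6 = 87
  P[7]: 78 + 6 = 84
  P[8]: 77 + 6 = 83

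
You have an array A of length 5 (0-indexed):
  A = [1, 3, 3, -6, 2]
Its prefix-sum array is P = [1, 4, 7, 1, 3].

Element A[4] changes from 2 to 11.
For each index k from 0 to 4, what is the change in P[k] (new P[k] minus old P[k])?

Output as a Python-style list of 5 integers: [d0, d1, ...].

Element change: A[4] 2 -> 11, delta = 9
For k < 4: P[k] unchanged, delta_P[k] = 0
For k >= 4: P[k] shifts by exactly 9
Delta array: [0, 0, 0, 0, 9]

Answer: [0, 0, 0, 0, 9]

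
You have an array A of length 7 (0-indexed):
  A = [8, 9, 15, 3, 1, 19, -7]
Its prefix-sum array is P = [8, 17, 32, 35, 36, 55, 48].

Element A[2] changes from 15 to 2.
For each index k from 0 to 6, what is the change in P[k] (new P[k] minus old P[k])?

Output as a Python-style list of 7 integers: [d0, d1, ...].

Answer: [0, 0, -13, -13, -13, -13, -13]

Derivation:
Element change: A[2] 15 -> 2, delta = -13
For k < 2: P[k] unchanged, delta_P[k] = 0
For k >= 2: P[k] shifts by exactly -13
Delta array: [0, 0, -13, -13, -13, -13, -13]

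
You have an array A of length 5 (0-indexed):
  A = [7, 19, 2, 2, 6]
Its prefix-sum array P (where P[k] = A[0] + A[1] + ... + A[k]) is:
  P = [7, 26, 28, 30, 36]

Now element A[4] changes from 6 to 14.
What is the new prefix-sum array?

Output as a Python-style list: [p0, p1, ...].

Change: A[4] 6 -> 14, delta = 8
P[k] for k < 4: unchanged (A[4] not included)
P[k] for k >= 4: shift by delta = 8
  P[0] = 7 + 0 = 7
  P[1] = 26 + 0 = 26
  P[2] = 28 + 0 = 28
  P[3] = 30 + 0 = 30
  P[4] = 36 + 8 = 44

Answer: [7, 26, 28, 30, 44]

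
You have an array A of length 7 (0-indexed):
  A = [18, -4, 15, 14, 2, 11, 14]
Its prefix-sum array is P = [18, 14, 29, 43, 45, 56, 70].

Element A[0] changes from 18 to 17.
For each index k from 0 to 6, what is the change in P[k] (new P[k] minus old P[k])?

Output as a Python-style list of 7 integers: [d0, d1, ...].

Element change: A[0] 18 -> 17, delta = -1
For k < 0: P[k] unchanged, delta_P[k] = 0
For k >= 0: P[k] shifts by exactly -1
Delta array: [-1, -1, -1, -1, -1, -1, -1]

Answer: [-1, -1, -1, -1, -1, -1, -1]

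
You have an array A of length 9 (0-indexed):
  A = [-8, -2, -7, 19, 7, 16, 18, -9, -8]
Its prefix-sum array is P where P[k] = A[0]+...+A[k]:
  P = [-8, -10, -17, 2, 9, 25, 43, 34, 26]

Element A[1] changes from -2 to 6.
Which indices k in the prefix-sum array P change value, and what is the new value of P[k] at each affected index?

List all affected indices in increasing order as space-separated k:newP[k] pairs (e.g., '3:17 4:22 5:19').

Answer: 1:-2 2:-9 3:10 4:17 5:33 6:51 7:42 8:34

Derivation:
P[k] = A[0] + ... + A[k]
P[k] includes A[1] iff k >= 1
Affected indices: 1, 2, ..., 8; delta = 8
  P[1]: -10 + 8 = -2
  P[2]: -17 + 8 = -9
  P[3]: 2 + 8 = 10
  P[4]: 9 + 8 = 17
  P[5]: 25 + 8 = 33
  P[6]: 43 + 8 = 51
  P[7]: 34 + 8 = 42
  P[8]: 26 + 8 = 34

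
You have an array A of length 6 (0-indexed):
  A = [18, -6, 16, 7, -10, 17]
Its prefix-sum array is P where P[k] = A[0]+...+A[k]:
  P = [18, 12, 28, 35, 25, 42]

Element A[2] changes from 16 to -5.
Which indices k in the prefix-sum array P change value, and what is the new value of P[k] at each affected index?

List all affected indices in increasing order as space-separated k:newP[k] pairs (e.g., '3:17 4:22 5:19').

P[k] = A[0] + ... + A[k]
P[k] includes A[2] iff k >= 2
Affected indices: 2, 3, ..., 5; delta = -21
  P[2]: 28 + -21 = 7
  P[3]: 35 + -21 = 14
  P[4]: 25 + -21 = 4
  P[5]: 42 + -21 = 21

Answer: 2:7 3:14 4:4 5:21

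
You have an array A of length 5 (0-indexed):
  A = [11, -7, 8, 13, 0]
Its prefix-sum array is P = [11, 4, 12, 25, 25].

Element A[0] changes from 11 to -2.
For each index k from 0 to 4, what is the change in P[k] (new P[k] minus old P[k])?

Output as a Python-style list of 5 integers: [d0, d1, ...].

Element change: A[0] 11 -> -2, delta = -13
For k < 0: P[k] unchanged, delta_P[k] = 0
For k >= 0: P[k] shifts by exactly -13
Delta array: [-13, -13, -13, -13, -13]

Answer: [-13, -13, -13, -13, -13]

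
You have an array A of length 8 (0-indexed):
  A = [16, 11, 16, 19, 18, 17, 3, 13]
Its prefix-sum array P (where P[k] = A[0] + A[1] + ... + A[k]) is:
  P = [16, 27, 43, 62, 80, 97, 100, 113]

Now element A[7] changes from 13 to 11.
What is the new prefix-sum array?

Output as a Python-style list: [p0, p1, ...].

Answer: [16, 27, 43, 62, 80, 97, 100, 111]

Derivation:
Change: A[7] 13 -> 11, delta = -2
P[k] for k < 7: unchanged (A[7] not included)
P[k] for k >= 7: shift by delta = -2
  P[0] = 16 + 0 = 16
  P[1] = 27 + 0 = 27
  P[2] = 43 + 0 = 43
  P[3] = 62 + 0 = 62
  P[4] = 80 + 0 = 80
  P[5] = 97 + 0 = 97
  P[6] = 100 + 0 = 100
  P[7] = 113 + -2 = 111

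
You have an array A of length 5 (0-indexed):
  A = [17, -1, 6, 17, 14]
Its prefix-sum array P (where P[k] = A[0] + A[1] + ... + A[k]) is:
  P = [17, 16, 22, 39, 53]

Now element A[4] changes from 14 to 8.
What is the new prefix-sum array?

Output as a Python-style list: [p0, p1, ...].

Change: A[4] 14 -> 8, delta = -6
P[k] for k < 4: unchanged (A[4] not included)
P[k] for k >= 4: shift by delta = -6
  P[0] = 17 + 0 = 17
  P[1] = 16 + 0 = 16
  P[2] = 22 + 0 = 22
  P[3] = 39 + 0 = 39
  P[4] = 53 + -6 = 47

Answer: [17, 16, 22, 39, 47]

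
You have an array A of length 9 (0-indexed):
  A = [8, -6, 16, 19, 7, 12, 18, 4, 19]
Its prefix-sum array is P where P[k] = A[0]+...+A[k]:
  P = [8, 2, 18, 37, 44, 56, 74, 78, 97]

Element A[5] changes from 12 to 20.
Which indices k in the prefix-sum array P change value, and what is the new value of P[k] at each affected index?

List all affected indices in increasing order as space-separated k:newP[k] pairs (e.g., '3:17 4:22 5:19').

Answer: 5:64 6:82 7:86 8:105

Derivation:
P[k] = A[0] + ... + A[k]
P[k] includes A[5] iff k >= 5
Affected indices: 5, 6, ..., 8; delta = 8
  P[5]: 56 + 8 = 64
  P[6]: 74 + 8 = 82
  P[7]: 78 + 8 = 86
  P[8]: 97 + 8 = 105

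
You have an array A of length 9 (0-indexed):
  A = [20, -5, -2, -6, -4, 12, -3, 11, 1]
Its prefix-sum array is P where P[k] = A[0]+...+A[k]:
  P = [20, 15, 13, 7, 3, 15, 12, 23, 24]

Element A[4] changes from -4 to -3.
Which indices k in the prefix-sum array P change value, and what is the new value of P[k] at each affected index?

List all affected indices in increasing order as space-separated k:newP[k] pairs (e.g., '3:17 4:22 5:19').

P[k] = A[0] + ... + A[k]
P[k] includes A[4] iff k >= 4
Affected indices: 4, 5, ..., 8; delta = 1
  P[4]: 3 + 1 = 4
  P[5]: 15 + 1 = 16
  P[6]: 12 + 1 = 13
  P[7]: 23 + 1 = 24
  P[8]: 24 + 1 = 25

Answer: 4:4 5:16 6:13 7:24 8:25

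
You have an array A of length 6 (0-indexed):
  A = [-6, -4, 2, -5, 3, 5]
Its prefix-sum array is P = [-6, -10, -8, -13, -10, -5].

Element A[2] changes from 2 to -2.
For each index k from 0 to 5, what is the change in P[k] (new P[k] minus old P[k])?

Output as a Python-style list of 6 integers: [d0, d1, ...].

Answer: [0, 0, -4, -4, -4, -4]

Derivation:
Element change: A[2] 2 -> -2, delta = -4
For k < 2: P[k] unchanged, delta_P[k] = 0
For k >= 2: P[k] shifts by exactly -4
Delta array: [0, 0, -4, -4, -4, -4]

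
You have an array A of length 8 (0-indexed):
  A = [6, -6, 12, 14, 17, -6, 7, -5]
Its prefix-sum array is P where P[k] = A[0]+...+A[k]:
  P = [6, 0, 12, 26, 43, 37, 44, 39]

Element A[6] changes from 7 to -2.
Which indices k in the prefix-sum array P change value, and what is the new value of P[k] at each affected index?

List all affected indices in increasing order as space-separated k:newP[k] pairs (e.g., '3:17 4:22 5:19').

P[k] = A[0] + ... + A[k]
P[k] includes A[6] iff k >= 6
Affected indices: 6, 7, ..., 7; delta = -9
  P[6]: 44 + -9 = 35
  P[7]: 39 + -9 = 30

Answer: 6:35 7:30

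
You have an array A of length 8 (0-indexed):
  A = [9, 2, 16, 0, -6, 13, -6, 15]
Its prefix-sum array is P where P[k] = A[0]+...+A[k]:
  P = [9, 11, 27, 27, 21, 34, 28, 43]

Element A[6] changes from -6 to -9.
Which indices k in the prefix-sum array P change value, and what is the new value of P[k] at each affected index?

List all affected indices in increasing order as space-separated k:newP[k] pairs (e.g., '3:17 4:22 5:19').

Answer: 6:25 7:40

Derivation:
P[k] = A[0] + ... + A[k]
P[k] includes A[6] iff k >= 6
Affected indices: 6, 7, ..., 7; delta = -3
  P[6]: 28 + -3 = 25
  P[7]: 43 + -3 = 40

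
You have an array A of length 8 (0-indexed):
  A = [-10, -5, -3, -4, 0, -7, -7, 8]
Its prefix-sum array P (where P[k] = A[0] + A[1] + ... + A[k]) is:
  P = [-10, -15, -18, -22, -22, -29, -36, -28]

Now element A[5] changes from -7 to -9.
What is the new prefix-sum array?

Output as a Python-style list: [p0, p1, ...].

Change: A[5] -7 -> -9, delta = -2
P[k] for k < 5: unchanged (A[5] not included)
P[k] for k >= 5: shift by delta = -2
  P[0] = -10 + 0 = -10
  P[1] = -15 + 0 = -15
  P[2] = -18 + 0 = -18
  P[3] = -22 + 0 = -22
  P[4] = -22 + 0 = -22
  P[5] = -29 + -2 = -31
  P[6] = -36 + -2 = -38
  P[7] = -28 + -2 = -30

Answer: [-10, -15, -18, -22, -22, -31, -38, -30]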